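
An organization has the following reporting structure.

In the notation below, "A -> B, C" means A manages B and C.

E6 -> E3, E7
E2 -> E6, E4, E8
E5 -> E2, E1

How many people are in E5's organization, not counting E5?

7

E5 directly manages E2, E1. Under E2: E8, E4, E6, E7, E3 (5). E1 has no reports. So E5's organization is 2 direct reports plus everyone under them: 6 + 1 = 7.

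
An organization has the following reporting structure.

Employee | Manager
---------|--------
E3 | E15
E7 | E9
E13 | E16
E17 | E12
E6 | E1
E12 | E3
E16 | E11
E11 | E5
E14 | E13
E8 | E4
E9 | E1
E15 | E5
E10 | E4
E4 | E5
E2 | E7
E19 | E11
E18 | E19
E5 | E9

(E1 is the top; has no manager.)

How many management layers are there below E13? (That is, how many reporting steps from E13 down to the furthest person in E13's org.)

1

The longest chain under E13 runs E13 → E14, which is 1 level below E13.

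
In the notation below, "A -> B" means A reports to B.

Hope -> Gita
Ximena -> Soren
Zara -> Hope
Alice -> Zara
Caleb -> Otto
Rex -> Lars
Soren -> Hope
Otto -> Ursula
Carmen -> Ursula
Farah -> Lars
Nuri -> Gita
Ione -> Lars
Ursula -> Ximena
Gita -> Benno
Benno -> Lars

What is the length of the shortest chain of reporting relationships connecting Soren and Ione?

Soren is 4 levels below Lars, and Ione is 1 level below Lars (their lowest common manager). The shortest path runs up from Soren to Lars and back down to Ione: 4 + 1 = 5 links.

5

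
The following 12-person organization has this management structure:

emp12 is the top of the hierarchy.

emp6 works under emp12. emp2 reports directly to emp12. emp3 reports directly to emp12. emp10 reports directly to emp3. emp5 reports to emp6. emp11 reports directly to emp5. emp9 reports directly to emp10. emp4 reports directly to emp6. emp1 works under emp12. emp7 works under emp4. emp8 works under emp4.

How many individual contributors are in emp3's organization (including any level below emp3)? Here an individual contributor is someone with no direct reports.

The only person in emp3's organization with no one reporting to them is emp9. That is 1.

1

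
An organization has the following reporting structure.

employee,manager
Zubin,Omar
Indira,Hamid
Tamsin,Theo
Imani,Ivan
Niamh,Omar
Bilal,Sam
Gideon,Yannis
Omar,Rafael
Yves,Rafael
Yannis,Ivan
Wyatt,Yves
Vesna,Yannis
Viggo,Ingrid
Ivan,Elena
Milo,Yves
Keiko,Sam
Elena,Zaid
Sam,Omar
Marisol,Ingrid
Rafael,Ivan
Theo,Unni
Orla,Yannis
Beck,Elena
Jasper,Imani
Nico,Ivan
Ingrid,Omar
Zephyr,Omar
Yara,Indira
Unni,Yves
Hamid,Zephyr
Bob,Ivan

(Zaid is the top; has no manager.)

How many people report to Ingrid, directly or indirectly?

Ingrid directly manages Viggo, Marisol. Viggo has no reports. Marisol has no reports. So Ingrid's organization is 2 direct reports plus everyone under them: 1 + 1 = 2.

2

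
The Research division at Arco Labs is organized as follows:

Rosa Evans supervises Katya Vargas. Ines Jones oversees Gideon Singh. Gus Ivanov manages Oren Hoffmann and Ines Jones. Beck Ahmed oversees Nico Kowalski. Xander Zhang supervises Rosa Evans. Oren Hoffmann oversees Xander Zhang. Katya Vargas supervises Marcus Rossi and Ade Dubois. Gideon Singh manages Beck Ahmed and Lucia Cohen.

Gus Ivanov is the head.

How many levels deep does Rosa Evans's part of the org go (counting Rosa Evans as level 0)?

2

The longest chain under Rosa Evans runs Rosa Evans → Katya Vargas → Ade Dubois, which is 2 levels below Rosa Evans.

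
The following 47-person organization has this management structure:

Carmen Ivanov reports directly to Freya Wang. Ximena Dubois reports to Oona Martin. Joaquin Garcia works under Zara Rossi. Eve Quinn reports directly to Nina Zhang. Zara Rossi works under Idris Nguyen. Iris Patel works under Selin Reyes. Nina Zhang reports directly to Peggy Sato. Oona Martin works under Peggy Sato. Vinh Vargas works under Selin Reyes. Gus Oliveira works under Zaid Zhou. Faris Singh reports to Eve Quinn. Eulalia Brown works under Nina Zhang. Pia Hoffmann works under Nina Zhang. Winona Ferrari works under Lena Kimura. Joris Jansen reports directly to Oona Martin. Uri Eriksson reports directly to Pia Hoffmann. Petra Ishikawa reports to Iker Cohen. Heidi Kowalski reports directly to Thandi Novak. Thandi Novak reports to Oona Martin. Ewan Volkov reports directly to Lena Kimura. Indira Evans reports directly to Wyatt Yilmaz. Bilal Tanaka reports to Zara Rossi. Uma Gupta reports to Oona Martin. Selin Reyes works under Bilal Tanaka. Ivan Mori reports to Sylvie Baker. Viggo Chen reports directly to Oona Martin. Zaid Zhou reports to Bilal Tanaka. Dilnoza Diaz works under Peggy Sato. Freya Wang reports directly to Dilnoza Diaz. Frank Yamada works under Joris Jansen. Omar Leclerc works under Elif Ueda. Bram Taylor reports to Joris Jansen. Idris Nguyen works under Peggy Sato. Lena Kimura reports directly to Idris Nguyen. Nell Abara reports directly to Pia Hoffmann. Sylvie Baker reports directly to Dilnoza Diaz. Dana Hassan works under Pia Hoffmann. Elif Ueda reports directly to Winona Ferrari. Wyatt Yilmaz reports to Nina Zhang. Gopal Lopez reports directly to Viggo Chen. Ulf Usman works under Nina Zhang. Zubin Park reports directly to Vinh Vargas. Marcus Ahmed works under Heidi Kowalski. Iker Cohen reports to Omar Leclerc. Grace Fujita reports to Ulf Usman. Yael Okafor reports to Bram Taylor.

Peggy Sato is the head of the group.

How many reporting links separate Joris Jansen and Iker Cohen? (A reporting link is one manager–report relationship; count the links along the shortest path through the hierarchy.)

Joris Jansen is 2 levels below Peggy Sato, and Iker Cohen is 6 levels below Peggy Sato (their lowest common manager). The shortest path runs up from Joris Jansen to Peggy Sato and back down to Iker Cohen: 2 + 6 = 8 links.

8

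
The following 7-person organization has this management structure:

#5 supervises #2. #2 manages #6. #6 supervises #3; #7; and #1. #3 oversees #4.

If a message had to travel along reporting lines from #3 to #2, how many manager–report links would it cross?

#3 is in #2's organization: the chain from #3 up to #2 is #3 → #6 → #2, which is 2 links.

2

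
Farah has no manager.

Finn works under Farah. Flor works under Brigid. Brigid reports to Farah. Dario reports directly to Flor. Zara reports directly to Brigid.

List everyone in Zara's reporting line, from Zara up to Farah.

Zara reports to Brigid. Brigid reports to Farah. Farah is at the top.

Zara -> Brigid -> Farah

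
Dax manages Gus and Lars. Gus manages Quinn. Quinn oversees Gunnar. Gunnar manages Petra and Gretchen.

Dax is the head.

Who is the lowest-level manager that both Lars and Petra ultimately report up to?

Lars's chain of managers is Dax. Petra's chain of managers is Gunnar, Quinn, Gus, Dax. The first manager that appears in both chains is Dax.

Dax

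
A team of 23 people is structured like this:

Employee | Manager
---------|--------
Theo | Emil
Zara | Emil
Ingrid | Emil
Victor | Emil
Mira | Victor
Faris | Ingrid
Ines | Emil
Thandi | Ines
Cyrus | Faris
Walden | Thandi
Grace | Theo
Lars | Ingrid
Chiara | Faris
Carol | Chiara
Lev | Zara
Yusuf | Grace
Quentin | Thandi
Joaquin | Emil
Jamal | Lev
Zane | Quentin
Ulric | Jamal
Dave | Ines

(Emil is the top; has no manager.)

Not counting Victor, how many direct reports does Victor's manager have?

Victor reports to Emil. Emil's other direct reports are Theo, Zara, Ingrid, Ines, Joaquin — 5 peers.

5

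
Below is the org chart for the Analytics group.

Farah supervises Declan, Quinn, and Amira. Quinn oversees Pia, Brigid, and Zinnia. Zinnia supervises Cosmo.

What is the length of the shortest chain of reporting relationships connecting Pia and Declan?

3

Pia is 2 levels below Farah, and Declan is 1 level below Farah (their lowest common manager). The shortest path runs up from Pia to Farah and back down to Declan: 2 + 1 = 3 links.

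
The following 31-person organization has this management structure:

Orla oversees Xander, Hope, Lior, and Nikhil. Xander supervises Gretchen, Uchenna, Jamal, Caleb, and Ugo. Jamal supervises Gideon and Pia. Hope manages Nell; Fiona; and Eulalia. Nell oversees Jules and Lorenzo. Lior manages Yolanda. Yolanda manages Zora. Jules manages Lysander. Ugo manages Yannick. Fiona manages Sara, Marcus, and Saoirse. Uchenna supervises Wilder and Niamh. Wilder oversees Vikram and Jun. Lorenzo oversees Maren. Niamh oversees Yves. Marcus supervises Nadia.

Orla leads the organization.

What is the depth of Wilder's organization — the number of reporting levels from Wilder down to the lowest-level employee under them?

The longest chain under Wilder runs Wilder → Jun, which is 1 level below Wilder.

1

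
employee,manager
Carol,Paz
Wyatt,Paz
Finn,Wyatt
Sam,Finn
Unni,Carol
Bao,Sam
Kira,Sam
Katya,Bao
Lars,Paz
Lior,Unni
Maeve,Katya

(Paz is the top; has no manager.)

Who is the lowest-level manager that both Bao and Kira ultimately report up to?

Bao's chain of managers is Sam, Finn, Wyatt, Paz. Kira's chain of managers is Sam, Finn, Wyatt, Paz. The first manager that appears in both chains is Sam.

Sam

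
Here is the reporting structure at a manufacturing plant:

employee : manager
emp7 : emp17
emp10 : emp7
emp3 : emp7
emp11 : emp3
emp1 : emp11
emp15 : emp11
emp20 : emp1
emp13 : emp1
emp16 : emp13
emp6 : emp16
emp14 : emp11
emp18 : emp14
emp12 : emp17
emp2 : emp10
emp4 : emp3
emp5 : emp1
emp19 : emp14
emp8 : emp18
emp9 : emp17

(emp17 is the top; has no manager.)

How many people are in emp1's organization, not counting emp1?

5

emp1 directly manages emp20, emp13, emp5. emp20 has no reports. Under emp13: emp16, emp6 (2). emp5 has no reports. So emp1's organization is 3 direct reports plus everyone under them: 1 + 3 + 1 = 5.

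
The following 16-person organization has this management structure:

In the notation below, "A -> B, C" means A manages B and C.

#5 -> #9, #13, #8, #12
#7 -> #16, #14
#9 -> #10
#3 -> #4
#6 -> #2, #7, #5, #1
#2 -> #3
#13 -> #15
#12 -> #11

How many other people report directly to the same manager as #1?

#1 reports to #6. #6's other direct reports are #2, #7, #5 — 3 peers.

3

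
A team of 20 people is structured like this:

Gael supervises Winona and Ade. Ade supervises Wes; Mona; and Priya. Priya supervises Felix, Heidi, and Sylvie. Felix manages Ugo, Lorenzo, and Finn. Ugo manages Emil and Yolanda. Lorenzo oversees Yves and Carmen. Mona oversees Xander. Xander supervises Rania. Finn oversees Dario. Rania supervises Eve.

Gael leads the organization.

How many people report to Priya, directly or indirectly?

Priya directly manages Felix, Heidi, Sylvie. Under Felix: Finn, Dario, Lorenzo, Yves, Carmen, Ugo, Emil, Yolanda (8). Heidi has no reports. Sylvie has no reports. So Priya's organization is 3 direct reports plus everyone under them: 9 + 1 + 1 = 11.

11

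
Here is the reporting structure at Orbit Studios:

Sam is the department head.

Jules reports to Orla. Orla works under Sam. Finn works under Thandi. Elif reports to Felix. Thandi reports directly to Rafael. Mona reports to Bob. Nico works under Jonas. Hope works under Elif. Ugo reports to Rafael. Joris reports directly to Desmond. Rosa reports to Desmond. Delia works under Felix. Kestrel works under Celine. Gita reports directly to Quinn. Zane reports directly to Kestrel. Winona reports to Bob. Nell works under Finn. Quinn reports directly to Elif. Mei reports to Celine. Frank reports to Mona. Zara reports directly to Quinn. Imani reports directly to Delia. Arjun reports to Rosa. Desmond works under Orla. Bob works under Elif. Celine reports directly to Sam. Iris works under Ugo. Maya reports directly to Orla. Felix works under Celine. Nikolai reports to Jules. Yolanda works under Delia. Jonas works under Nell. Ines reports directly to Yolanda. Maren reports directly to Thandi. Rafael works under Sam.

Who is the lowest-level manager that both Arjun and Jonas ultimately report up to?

Sam

Arjun's chain of managers is Rosa, Desmond, Orla, Sam. Jonas's chain of managers is Nell, Finn, Thandi, Rafael, Sam. The first manager that appears in both chains is Sam.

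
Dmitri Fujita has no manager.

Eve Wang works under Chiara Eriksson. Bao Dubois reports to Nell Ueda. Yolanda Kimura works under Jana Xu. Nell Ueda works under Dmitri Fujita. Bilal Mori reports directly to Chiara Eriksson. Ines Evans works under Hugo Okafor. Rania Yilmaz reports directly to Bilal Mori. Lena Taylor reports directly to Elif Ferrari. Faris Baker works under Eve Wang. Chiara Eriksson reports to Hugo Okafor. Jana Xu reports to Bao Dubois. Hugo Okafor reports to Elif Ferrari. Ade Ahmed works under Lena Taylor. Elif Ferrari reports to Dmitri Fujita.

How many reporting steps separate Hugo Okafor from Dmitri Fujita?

2

Chain from Hugo Okafor up to Dmitri Fujita: Hugo Okafor → Elif Ferrari → Dmitri Fujita. That is 2 steps up, so Hugo Okafor is 2 levels below Dmitri Fujita.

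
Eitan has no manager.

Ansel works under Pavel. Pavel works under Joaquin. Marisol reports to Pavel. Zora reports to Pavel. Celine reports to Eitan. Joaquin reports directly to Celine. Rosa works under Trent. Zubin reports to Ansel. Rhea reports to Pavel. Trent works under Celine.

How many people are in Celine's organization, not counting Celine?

9

Celine directly manages Joaquin, Trent. Under Joaquin: Pavel, Marisol, Rhea, Zora, Ansel, Zubin (6). Under Trent: Rosa (1). So Celine's organization is 2 direct reports plus everyone under them: 7 + 2 = 9.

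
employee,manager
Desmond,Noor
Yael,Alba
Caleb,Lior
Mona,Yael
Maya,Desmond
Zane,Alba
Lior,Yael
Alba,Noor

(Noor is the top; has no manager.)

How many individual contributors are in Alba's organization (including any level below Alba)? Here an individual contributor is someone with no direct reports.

The people in Alba's organization with no one reporting to them are Zane, Mona, Caleb. That is 3.

3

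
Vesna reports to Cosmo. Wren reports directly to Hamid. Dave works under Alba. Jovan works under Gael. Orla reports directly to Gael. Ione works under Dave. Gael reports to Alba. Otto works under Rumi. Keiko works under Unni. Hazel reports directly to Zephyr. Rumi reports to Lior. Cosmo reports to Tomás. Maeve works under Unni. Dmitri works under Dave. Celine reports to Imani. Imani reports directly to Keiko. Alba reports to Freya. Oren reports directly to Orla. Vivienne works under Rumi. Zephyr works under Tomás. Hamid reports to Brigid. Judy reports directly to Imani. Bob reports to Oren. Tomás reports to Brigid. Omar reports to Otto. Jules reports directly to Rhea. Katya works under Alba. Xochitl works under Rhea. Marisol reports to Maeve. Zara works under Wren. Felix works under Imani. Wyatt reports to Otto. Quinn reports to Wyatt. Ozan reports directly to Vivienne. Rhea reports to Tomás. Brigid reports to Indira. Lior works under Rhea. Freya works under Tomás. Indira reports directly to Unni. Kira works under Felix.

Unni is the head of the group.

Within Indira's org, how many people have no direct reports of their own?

The people in Indira's organization with no one reporting to them are Zara, Hazel, Vesna, Katya, Dmitri, Ione, Bob, Jovan, Jules, Ozan, Quinn, Omar, Xochitl. That is 13.

13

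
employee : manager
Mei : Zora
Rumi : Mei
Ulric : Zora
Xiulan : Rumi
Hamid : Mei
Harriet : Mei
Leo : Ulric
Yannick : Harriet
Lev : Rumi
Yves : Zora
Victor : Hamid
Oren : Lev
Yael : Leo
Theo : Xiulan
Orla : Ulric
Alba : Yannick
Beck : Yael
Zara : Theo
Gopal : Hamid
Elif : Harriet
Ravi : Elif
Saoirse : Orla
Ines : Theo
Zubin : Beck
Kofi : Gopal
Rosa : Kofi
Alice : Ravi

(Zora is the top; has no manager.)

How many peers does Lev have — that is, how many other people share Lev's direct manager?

1

Lev reports to Rumi. Rumi's other direct reports are Xiulan — 1 peer.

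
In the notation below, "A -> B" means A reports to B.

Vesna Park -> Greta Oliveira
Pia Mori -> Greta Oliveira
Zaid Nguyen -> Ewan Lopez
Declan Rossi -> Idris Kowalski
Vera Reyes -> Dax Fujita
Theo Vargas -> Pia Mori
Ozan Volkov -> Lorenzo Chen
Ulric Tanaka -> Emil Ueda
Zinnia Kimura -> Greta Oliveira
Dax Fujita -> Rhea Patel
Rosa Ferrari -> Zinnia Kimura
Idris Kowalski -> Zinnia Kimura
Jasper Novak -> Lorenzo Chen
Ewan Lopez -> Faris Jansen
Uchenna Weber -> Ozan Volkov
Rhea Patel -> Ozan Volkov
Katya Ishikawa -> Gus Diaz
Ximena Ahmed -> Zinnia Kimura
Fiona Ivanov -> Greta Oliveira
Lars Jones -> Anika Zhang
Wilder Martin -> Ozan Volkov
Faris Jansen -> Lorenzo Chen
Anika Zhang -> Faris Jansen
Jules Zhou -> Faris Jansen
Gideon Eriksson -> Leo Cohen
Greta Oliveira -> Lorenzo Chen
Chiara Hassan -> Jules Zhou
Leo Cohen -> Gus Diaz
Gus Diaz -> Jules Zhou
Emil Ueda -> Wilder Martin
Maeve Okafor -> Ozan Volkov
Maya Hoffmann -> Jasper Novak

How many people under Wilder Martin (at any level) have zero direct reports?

The only person in Wilder Martin's organization with no one reporting to them is Ulric Tanaka. That is 1.

1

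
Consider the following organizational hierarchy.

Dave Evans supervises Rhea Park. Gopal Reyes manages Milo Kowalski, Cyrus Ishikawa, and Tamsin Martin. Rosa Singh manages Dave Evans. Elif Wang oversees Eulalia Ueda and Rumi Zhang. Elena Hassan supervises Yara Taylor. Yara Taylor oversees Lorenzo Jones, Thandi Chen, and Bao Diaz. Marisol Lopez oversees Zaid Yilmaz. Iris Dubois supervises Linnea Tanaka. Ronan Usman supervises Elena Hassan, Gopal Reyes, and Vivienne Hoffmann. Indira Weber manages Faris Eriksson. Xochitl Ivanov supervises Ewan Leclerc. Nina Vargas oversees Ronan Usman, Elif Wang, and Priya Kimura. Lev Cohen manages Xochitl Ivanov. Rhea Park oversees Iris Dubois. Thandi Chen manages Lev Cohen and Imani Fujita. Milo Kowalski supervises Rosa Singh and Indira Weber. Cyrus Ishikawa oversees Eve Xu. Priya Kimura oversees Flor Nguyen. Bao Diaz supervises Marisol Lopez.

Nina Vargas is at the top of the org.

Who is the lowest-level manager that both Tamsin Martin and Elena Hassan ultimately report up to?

Tamsin Martin's chain of managers is Gopal Reyes, Ronan Usman, Nina Vargas. Elena Hassan's chain of managers is Ronan Usman, Nina Vargas. The first manager that appears in both chains is Ronan Usman.

Ronan Usman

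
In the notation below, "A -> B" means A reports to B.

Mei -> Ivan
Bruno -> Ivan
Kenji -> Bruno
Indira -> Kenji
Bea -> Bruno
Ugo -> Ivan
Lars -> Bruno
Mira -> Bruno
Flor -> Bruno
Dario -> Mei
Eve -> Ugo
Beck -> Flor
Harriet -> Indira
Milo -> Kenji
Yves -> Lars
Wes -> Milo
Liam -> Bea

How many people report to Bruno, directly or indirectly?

12

Bruno directly manages Kenji, Bea, Lars, Mira, Flor. Under Kenji: Milo, Wes, Indira, Harriet (4). Under Bea: Liam (1). Under Lars: Yves (1). Mira has no reports. Under Flor: Beck (1). So Bruno's organization is 5 direct reports plus everyone under them: 5 + 2 + 2 + 1 + 2 = 12.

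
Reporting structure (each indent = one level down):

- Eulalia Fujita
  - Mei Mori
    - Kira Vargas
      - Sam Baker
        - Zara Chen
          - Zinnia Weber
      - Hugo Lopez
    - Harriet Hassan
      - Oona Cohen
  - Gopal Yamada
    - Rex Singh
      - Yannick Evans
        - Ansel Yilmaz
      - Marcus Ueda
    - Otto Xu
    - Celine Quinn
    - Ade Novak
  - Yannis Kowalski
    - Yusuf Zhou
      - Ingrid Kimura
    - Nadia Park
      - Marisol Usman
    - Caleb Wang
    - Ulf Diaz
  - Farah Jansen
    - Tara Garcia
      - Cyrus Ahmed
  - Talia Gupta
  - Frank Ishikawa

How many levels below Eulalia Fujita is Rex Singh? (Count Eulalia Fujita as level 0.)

2

Chain from Rex Singh up to Eulalia Fujita: Rex Singh → Gopal Yamada → Eulalia Fujita. That is 2 steps up, so Rex Singh is 2 levels below Eulalia Fujita.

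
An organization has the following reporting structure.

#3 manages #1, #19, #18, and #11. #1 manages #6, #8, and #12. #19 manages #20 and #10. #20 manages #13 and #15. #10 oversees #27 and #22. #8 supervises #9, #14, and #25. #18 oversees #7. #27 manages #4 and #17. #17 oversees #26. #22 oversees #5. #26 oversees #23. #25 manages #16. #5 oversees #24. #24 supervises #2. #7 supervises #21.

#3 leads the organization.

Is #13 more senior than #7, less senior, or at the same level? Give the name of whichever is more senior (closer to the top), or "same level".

#13 is 3 levels below #3; #7 is 2. #7 is higher.

#7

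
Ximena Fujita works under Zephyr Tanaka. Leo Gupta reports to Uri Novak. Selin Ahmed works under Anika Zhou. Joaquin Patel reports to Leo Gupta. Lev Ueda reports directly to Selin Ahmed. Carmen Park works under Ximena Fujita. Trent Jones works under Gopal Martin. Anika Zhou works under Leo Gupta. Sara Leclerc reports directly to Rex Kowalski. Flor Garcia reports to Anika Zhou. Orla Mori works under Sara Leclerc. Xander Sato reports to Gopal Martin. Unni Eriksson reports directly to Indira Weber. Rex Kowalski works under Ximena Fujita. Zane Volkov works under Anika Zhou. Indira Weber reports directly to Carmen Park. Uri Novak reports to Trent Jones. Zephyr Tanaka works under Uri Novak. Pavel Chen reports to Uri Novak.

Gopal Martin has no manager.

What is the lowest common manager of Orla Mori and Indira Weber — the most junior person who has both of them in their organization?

Ximena Fujita

Orla Mori's chain of managers is Sara Leclerc, Rex Kowalski, Ximena Fujita, Zephyr Tanaka, Uri Novak, Trent Jones, Gopal Martin. Indira Weber's chain of managers is Carmen Park, Ximena Fujita, Zephyr Tanaka, Uri Novak, Trent Jones, Gopal Martin. The first manager that appears in both chains is Ximena Fujita.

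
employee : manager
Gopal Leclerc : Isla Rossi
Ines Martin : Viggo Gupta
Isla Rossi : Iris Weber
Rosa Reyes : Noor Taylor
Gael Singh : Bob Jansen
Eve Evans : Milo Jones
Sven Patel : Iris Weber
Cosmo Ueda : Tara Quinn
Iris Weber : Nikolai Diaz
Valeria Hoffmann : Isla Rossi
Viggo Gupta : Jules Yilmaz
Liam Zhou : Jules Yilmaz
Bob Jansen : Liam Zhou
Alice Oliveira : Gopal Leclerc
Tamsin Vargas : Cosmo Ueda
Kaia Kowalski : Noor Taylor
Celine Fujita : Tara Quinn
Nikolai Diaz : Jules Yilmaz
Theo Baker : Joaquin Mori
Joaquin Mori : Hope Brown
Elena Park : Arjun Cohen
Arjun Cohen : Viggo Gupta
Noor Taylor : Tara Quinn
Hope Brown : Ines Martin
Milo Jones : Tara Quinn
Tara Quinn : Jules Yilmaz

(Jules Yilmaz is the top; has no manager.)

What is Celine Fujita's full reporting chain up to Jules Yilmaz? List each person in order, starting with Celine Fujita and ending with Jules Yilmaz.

Celine Fujita reports to Tara Quinn. Tara Quinn reports to Jules Yilmaz. Jules Yilmaz is at the top.

Celine Fujita -> Tara Quinn -> Jules Yilmaz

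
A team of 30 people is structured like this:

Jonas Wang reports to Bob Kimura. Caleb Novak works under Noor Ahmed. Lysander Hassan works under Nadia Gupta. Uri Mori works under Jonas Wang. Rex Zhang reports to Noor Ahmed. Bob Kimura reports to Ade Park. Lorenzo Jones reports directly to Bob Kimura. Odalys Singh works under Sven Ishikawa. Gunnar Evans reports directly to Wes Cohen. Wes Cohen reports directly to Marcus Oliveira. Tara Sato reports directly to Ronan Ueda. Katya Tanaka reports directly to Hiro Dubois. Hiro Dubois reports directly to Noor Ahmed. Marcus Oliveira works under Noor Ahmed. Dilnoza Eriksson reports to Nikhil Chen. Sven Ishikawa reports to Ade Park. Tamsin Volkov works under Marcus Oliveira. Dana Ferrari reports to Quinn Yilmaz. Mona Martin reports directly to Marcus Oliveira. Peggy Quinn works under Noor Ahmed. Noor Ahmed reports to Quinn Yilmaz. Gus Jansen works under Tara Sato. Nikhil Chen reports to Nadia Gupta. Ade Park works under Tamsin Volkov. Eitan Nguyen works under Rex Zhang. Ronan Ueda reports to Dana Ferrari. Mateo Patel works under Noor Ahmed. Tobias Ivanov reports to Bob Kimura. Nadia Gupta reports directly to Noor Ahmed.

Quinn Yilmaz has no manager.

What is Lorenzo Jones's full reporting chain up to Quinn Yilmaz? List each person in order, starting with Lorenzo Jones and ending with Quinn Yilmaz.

Lorenzo Jones reports to Bob Kimura. Bob Kimura reports to Ade Park. Ade Park reports to Tamsin Volkov. Tamsin Volkov reports to Marcus Oliveira. Marcus Oliveira reports to Noor Ahmed. Noor Ahmed reports to Quinn Yilmaz. Quinn Yilmaz is at the top.

Lorenzo Jones -> Bob Kimura -> Ade Park -> Tamsin Volkov -> Marcus Oliveira -> Noor Ahmed -> Quinn Yilmaz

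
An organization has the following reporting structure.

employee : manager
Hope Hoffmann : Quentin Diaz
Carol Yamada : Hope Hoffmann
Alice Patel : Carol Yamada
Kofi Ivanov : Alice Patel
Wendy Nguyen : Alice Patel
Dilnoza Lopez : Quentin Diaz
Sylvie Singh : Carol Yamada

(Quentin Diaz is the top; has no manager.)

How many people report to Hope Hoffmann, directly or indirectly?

Hope Hoffmann directly manages Carol Yamada. Under Carol Yamada: Sylvie Singh, Alice Patel, Wendy Nguyen, Kofi Ivanov (4). That's 5 in total.

5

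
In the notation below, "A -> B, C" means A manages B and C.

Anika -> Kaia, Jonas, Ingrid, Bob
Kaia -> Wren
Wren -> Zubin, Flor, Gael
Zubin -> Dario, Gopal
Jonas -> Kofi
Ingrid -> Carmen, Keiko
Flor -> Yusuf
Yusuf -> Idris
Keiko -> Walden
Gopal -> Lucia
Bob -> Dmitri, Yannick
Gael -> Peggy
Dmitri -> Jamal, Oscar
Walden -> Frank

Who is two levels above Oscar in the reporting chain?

Oscar reports to Dmitri, and Dmitri reports to Bob. So Oscar's skip-level manager is Bob.

Bob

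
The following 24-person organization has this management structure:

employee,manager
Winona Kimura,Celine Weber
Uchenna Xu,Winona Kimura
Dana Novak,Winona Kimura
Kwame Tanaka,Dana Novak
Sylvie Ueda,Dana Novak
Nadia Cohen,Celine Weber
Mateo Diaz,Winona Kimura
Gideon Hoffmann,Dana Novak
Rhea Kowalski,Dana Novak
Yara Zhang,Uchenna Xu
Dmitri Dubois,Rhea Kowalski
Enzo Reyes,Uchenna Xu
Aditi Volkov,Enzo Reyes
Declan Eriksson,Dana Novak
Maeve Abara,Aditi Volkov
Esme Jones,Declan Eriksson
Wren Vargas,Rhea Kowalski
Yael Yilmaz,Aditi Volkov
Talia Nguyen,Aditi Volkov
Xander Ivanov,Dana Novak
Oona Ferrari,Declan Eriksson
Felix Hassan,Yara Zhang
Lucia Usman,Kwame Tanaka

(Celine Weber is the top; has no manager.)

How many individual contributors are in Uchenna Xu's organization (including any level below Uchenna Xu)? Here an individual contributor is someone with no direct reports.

The people in Uchenna Xu's organization with no one reporting to them are Talia Nguyen, Yael Yilmaz, Maeve Abara, Felix Hassan. That is 4.

4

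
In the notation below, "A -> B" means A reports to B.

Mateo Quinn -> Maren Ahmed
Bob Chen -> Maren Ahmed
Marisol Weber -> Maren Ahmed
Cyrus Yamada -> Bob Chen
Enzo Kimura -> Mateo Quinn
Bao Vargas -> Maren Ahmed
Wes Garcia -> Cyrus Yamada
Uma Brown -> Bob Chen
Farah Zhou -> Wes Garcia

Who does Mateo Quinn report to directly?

Mateo Quinn reports directly to Maren Ahmed.

Maren Ahmed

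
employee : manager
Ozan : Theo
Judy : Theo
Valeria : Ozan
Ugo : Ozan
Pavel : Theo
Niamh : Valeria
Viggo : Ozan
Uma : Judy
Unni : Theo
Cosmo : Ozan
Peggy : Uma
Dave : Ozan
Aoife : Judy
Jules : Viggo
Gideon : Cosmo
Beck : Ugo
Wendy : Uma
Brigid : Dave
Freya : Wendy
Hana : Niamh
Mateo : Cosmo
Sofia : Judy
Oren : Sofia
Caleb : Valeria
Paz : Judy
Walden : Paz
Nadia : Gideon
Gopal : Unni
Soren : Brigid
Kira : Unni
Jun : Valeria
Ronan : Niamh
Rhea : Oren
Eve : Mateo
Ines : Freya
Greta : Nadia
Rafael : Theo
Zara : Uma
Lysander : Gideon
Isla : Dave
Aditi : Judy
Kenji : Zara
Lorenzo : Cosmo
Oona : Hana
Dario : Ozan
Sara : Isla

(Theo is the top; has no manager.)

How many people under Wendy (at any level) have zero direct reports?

The only person in Wendy's organization with no one reporting to them is Ines. That is 1.

1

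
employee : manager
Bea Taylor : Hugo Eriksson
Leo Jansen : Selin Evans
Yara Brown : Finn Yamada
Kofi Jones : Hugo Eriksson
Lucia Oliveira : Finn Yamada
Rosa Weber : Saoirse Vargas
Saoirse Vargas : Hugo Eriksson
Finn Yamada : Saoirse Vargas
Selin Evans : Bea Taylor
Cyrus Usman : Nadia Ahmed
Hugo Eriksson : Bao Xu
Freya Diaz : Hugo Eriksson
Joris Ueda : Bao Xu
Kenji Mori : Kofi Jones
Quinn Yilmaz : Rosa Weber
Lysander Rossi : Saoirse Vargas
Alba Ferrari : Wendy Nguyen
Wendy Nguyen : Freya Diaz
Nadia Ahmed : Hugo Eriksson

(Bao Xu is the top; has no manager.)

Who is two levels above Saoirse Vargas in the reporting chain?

Bao Xu

Saoirse Vargas reports to Hugo Eriksson, and Hugo Eriksson reports to Bao Xu. So Saoirse Vargas's skip-level manager is Bao Xu.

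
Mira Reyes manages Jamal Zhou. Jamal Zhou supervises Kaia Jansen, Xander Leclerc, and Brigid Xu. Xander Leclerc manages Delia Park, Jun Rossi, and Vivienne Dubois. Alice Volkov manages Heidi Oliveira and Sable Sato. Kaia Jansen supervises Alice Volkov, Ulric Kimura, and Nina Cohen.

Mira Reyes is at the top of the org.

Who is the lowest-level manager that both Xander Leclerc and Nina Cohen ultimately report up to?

Xander Leclerc's chain of managers is Jamal Zhou, Mira Reyes. Nina Cohen's chain of managers is Kaia Jansen, Jamal Zhou, Mira Reyes. The first manager that appears in both chains is Jamal Zhou.

Jamal Zhou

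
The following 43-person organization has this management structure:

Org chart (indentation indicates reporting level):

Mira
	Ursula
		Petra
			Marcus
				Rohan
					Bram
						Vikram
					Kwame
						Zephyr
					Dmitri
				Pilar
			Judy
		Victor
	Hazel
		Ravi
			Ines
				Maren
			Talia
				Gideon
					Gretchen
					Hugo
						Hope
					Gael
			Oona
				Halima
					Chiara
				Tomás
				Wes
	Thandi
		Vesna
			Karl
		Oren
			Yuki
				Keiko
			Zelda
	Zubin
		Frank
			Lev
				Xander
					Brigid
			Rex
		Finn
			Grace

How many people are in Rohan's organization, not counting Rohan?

5

Rohan directly manages Bram, Kwame, Dmitri. Under Bram: Vikram (1). Under Kwame: Zephyr (1). Dmitri has no reports. So Rohan's organization is 3 direct reports plus everyone under them: 2 + 2 + 1 = 5.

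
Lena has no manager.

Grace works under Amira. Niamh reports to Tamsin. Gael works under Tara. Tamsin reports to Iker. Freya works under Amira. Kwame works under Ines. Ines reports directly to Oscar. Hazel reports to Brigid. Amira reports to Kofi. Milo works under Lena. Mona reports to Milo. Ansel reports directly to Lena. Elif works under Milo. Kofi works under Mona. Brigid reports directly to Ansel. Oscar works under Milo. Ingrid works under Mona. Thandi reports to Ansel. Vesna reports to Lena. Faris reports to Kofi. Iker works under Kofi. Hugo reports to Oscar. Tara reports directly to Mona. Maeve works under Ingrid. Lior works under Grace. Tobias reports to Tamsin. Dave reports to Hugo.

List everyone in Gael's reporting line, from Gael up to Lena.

Gael -> Tara -> Mona -> Milo -> Lena

Gael reports to Tara. Tara reports to Mona. Mona reports to Milo. Milo reports to Lena. Lena is at the top.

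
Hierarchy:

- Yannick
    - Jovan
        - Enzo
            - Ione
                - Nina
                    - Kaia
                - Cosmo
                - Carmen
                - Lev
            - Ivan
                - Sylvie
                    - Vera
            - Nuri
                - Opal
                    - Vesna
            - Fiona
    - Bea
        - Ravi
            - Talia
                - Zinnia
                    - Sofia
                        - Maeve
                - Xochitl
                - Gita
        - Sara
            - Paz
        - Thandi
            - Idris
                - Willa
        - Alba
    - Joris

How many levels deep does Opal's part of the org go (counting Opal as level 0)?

1

The longest chain under Opal runs Opal → Vesna, which is 1 level below Opal.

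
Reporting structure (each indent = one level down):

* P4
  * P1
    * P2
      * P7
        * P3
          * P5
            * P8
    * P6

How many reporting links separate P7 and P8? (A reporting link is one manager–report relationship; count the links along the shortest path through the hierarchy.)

3

P8 is in P7's organization: the chain from P8 up to P7 is P8 → P5 → P3 → P7, which is 3 links.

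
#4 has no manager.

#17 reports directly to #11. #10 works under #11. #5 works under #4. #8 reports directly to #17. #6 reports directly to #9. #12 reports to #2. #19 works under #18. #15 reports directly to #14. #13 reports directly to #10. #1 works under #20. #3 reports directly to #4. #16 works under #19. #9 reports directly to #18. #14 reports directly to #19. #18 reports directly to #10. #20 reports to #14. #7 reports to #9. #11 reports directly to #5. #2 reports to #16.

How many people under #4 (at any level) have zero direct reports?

The people in #4's organization with no one reporting to them are #3, #8, #13, #15, #1, #12, #6, #7. That is 8.

8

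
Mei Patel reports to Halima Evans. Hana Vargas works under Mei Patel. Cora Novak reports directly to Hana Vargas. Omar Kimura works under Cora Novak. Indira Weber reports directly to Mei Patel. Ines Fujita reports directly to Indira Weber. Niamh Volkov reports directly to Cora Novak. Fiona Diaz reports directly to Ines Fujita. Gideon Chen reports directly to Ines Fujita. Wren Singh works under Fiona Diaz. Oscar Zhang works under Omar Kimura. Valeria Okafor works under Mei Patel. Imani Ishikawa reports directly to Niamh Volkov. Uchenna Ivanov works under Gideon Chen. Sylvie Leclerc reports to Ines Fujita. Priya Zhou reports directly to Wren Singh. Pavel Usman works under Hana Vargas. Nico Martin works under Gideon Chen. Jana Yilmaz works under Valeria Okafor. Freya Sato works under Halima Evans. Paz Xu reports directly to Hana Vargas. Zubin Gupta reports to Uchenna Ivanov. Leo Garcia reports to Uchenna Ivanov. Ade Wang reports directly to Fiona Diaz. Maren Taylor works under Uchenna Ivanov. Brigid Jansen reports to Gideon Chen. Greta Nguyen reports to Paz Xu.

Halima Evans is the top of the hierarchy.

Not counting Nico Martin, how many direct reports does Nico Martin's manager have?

Nico Martin reports to Gideon Chen. Gideon Chen's other direct reports are Uchenna Ivanov, Brigid Jansen — 2 peers.

2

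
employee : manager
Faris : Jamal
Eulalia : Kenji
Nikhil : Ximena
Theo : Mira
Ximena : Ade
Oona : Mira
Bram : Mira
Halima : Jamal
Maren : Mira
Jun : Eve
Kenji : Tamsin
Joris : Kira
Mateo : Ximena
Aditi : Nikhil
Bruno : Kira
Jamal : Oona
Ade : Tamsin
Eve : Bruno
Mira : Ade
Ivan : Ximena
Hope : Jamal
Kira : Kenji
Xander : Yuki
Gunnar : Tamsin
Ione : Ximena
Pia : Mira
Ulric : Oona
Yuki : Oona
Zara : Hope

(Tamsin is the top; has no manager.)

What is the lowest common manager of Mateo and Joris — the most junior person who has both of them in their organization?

Mateo's chain of managers is Ximena, Ade, Tamsin. Joris's chain of managers is Kira, Kenji, Tamsin. The first manager that appears in both chains is Tamsin.

Tamsin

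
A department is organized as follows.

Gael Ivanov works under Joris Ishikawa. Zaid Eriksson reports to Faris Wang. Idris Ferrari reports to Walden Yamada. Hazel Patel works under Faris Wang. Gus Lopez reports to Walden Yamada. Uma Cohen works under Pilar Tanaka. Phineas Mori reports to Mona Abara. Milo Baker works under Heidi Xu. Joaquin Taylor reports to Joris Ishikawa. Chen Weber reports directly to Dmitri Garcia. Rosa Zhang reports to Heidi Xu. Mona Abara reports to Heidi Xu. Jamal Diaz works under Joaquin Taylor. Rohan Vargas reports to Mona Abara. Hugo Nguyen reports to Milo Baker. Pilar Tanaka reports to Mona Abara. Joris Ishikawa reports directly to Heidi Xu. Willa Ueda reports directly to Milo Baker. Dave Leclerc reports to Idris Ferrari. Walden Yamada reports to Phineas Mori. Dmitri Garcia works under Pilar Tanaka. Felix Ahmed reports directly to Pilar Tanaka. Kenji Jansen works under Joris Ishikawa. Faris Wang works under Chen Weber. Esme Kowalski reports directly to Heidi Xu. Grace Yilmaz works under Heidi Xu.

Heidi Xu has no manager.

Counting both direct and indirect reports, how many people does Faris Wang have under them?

Faris Wang directly manages Zaid Eriksson, Hazel Patel. Zaid Eriksson has no reports. Hazel Patel has no reports. So Faris Wang's organization is 2 direct reports plus everyone under them: 1 + 1 = 2.

2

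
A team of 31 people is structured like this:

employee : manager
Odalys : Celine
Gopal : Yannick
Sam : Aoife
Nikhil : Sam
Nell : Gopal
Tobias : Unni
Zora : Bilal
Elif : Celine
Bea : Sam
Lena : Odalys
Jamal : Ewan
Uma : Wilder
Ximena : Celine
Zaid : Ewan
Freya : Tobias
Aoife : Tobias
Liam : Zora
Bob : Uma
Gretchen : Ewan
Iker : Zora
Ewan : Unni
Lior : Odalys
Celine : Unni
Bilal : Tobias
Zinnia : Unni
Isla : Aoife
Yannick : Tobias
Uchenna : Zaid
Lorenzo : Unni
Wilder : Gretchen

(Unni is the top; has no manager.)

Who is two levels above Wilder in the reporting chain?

Wilder reports to Gretchen, and Gretchen reports to Ewan. So Wilder's skip-level manager is Ewan.

Ewan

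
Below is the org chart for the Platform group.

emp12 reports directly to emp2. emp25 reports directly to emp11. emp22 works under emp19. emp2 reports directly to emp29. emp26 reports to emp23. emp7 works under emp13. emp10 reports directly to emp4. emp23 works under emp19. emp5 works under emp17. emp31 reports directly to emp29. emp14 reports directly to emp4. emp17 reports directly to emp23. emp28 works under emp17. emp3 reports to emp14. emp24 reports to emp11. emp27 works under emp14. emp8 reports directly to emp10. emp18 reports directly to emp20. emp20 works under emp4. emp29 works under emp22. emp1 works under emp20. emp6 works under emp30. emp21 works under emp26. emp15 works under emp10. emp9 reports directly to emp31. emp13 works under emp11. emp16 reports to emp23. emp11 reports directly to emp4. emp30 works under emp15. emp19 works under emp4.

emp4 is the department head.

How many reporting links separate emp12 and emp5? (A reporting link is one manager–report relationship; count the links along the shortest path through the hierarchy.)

7

emp12 is 4 levels below emp19, and emp5 is 3 levels below emp19 (their lowest common manager). The shortest path runs up from emp12 to emp19 and back down to emp5: 4 + 3 = 7 links.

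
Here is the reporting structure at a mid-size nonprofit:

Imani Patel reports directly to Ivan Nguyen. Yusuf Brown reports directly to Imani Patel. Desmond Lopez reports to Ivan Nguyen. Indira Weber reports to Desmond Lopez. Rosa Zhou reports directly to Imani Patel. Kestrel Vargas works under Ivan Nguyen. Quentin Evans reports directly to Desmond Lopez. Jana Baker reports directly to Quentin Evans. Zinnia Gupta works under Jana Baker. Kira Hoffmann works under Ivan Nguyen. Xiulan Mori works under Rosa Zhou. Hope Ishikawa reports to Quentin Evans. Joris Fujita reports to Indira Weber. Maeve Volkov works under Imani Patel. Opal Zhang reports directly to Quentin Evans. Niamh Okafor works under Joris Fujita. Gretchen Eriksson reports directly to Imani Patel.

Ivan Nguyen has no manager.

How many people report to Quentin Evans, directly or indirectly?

Quentin Evans directly manages Jana Baker, Hope Ishikawa, Opal Zhang. Under Jana Baker: Zinnia Gupta (1). Hope Ishikawa has no reports. Opal Zhang has no reports. So Quentin Evans's organization is 3 direct reports plus everyone under them: 2 + 1 + 1 = 4.

4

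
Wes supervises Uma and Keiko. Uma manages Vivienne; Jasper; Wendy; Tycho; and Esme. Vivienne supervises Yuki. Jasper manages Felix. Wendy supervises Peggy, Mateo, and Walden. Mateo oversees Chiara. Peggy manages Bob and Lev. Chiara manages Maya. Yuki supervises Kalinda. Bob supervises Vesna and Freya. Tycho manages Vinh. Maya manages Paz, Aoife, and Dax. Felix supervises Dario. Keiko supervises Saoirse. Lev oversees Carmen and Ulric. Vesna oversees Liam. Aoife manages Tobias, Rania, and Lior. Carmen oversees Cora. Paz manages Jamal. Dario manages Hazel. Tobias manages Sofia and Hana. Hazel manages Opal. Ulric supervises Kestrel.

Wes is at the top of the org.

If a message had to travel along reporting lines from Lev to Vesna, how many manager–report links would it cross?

Lev is 1 level below Peggy, and Vesna is 2 levels below Peggy (their lowest common manager). The shortest path runs up from Lev to Peggy and back down to Vesna: 1 + 2 = 3 links.

3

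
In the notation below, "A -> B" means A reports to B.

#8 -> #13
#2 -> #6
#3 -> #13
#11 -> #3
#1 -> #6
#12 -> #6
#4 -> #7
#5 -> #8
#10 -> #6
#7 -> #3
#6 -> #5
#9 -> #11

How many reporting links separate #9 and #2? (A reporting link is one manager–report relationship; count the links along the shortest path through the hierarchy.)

#9 is 3 levels below #13, and #2 is 4 levels below #13 (their lowest common manager). The shortest path runs up from #9 to #13 and back down to #2: 3 + 4 = 7 links.

7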